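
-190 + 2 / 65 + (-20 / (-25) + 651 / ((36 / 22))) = 81379 / 390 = 208.66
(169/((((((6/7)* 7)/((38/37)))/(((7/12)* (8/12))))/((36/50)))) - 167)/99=-440948/274725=-1.61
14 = 14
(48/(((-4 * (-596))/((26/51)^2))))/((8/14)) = 1183/129183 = 0.01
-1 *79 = -79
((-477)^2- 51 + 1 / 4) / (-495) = -909913 / 1980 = -459.55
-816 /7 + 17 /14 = -1615 /14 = -115.36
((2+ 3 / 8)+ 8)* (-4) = -83 / 2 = -41.50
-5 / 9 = -0.56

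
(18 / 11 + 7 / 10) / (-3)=-257 / 330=-0.78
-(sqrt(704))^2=-704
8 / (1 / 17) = 136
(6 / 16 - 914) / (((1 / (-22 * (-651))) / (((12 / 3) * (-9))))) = 471057741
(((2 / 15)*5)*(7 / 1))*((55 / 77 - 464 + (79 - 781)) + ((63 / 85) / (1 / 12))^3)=-1323232742 / 614125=-2154.66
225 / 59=3.81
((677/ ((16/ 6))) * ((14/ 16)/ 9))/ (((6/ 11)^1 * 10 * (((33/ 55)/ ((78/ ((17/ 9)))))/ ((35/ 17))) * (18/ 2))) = 23718695/ 332928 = 71.24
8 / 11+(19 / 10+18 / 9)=509 / 110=4.63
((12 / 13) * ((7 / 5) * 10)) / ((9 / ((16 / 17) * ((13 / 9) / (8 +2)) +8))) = 348544 / 29835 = 11.68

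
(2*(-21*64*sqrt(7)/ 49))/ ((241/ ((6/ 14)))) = -1152*sqrt(7)/ 11809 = -0.26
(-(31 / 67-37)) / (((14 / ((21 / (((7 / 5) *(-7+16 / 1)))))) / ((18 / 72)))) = 510 / 469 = 1.09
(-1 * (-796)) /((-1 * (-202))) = 398 /101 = 3.94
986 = 986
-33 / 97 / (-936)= 11 / 30264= 0.00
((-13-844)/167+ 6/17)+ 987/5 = 192.62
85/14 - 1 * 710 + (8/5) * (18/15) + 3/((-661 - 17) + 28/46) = -382807689/545300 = -702.01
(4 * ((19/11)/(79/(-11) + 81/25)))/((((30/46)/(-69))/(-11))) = -552805/271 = -2039.87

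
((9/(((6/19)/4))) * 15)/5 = 342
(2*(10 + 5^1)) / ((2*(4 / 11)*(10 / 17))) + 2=577 / 8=72.12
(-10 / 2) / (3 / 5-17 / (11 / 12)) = 275 / 987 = 0.28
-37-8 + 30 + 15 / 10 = -13.50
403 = 403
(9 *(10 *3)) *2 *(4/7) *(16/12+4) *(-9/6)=-17280/7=-2468.57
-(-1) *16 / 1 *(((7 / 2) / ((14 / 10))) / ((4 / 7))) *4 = 280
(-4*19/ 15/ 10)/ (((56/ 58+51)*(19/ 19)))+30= 3389648/ 113025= 29.99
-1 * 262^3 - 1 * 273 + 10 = -17984991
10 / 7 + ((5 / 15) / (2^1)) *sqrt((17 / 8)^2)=599 / 336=1.78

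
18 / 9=2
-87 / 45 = -29 / 15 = -1.93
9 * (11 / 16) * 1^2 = 99 / 16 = 6.19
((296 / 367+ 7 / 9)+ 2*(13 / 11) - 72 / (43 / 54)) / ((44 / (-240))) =2701894820 / 5728503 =471.66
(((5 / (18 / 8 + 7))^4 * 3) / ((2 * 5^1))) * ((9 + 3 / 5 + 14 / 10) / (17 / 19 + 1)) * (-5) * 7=-29260000 / 5622483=-5.20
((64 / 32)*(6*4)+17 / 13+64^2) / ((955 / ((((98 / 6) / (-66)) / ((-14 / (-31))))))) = -354361 / 148980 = -2.38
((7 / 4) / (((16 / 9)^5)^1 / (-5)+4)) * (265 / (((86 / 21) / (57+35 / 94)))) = 62026343582175 / 4281415744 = 14487.34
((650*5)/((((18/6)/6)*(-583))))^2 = 42250000/339889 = 124.31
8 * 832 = 6656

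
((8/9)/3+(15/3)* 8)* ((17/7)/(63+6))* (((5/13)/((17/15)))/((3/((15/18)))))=68000/508599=0.13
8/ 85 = 0.09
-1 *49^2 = -2401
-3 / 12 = -1 / 4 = -0.25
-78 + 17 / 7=-529 / 7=-75.57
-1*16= -16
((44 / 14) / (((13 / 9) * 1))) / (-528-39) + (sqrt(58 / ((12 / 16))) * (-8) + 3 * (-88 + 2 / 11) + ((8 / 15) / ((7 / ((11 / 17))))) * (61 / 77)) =-1412021108 / 5360355-16 * sqrt(174) / 3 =-333.77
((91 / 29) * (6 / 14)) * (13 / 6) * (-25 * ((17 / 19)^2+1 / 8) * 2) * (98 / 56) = -79053975 / 335008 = -235.98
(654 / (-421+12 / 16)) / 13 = -2616 / 21853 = -0.12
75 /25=3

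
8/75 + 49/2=3691/150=24.61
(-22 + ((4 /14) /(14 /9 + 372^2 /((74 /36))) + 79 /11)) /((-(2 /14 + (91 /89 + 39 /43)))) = 889943071328 /124457557389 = 7.15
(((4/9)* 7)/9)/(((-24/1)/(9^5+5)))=-206689/243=-850.57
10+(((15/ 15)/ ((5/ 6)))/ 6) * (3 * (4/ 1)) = 62/ 5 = 12.40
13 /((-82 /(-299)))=3887 /82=47.40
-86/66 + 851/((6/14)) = 21828/11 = 1984.36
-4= -4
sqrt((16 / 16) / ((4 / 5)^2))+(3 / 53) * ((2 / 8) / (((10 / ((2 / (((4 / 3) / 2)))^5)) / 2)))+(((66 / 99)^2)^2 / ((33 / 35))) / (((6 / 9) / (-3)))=156619 / 157410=0.99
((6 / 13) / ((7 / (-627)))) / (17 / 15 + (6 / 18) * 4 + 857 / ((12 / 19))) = -225720 / 7422233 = -0.03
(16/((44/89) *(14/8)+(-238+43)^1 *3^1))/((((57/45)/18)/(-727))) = 69879240/246943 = 282.98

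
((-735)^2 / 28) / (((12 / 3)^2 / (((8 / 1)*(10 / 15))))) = 6431.25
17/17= 1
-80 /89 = -0.90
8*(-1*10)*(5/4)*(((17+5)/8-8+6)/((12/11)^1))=-275/4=-68.75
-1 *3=-3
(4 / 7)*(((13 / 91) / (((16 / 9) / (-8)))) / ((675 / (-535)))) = 214 / 735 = 0.29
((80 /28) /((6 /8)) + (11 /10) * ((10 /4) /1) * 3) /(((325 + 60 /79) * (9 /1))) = 80027 /19455660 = 0.00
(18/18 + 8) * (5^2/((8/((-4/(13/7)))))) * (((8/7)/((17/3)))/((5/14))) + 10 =-5350/221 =-24.21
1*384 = 384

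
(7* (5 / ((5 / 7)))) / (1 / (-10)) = -490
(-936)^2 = 876096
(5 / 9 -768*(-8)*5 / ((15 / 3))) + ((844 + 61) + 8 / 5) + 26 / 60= 634643 / 90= 7051.59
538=538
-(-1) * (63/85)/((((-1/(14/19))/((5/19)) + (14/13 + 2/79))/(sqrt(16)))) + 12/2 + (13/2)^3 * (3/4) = 11166006495/52859936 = 211.24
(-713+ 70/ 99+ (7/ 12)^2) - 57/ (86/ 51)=-745.75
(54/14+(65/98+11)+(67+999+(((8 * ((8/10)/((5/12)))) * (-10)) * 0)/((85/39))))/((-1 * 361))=-105989/35378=-3.00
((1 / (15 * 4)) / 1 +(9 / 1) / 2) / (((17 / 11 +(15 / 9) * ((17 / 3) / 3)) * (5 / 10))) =26829 / 13940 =1.92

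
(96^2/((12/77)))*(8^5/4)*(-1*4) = -1937768448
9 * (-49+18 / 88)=-19323 / 44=-439.16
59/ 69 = 0.86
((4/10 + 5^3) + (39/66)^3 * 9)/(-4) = -6775161/212960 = -31.81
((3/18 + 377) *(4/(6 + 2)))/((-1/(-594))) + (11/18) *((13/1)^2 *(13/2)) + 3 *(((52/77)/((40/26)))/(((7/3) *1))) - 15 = 10931764391/97020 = 112675.37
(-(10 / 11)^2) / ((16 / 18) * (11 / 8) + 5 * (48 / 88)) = -900 / 4301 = -0.21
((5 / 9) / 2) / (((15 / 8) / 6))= 8 / 9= 0.89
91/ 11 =8.27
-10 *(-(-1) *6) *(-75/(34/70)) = 157500/17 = 9264.71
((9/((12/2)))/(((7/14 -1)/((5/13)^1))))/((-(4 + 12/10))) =75/338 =0.22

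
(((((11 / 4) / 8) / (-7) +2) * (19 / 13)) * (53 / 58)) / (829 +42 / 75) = 11001475 / 3502734144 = 0.00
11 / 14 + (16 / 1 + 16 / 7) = 267 / 14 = 19.07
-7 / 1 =-7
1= 1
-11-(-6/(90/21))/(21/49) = -116/15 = -7.73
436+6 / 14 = 3055 / 7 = 436.43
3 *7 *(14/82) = 147/41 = 3.59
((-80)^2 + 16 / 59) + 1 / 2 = 6400.77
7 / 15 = 0.47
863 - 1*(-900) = 1763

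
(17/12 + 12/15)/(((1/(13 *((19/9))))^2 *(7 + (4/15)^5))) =390105625/1635892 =238.47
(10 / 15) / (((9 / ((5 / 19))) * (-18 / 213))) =-355 / 1539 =-0.23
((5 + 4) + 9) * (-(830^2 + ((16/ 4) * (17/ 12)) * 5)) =-12400710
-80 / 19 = -4.21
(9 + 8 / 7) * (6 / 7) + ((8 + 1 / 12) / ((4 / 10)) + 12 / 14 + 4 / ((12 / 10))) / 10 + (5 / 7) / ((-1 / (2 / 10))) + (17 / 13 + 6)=2797489 / 152880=18.30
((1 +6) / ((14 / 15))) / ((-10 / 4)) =-3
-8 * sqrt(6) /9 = -2.18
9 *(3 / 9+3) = 30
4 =4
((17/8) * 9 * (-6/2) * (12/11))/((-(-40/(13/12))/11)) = -5967/320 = -18.65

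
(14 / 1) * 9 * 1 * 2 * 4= 1008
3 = 3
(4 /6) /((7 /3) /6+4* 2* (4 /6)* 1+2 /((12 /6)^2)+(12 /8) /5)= 60 /587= 0.10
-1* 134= -134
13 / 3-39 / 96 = 377 / 96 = 3.93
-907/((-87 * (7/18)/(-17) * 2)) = -46257/203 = -227.87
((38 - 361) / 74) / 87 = -323 / 6438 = -0.05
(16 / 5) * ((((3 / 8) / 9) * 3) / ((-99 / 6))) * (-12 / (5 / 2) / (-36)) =-8 / 2475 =-0.00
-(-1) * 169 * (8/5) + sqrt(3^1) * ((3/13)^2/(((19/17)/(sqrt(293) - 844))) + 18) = -71334 * sqrt(3)/3211 + 153 * sqrt(879)/3211 + 1352/5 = 233.33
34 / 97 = 0.35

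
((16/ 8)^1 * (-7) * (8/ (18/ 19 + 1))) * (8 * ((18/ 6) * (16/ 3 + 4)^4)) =-10474378.12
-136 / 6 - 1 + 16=-23 / 3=-7.67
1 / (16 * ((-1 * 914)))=-1 / 14624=-0.00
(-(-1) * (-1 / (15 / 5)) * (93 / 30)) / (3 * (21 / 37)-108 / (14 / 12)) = 8029 / 706050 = 0.01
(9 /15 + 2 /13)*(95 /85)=931 /1105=0.84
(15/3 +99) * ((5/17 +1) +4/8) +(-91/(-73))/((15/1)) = 3474887/18615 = 186.67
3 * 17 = 51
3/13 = 0.23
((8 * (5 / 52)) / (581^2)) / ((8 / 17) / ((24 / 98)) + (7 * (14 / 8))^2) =8160 / 544231709567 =0.00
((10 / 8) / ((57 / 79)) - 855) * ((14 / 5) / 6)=-272363 / 684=-398.19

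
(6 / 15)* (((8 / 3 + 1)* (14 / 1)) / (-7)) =-44 / 15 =-2.93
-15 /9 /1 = -5 /3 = -1.67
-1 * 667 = -667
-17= -17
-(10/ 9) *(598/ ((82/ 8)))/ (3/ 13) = -310960/ 1107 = -280.90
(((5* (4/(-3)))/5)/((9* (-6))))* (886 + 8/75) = 132916/6075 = 21.88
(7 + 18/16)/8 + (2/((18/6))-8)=-1213/192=-6.32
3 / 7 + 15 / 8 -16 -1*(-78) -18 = 2593 / 56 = 46.30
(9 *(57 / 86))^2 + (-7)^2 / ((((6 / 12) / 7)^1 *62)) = 10695067 / 229276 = 46.65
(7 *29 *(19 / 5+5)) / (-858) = -406 / 195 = -2.08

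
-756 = -756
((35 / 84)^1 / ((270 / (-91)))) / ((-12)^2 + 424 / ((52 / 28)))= -1183 / 3136320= -0.00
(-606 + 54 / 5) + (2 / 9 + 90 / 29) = -591.87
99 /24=33 /8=4.12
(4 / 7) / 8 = 1 / 14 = 0.07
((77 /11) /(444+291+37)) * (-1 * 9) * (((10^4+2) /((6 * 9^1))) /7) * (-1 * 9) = 15003 /772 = 19.43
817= 817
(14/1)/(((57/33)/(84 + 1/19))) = 245938/361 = 681.27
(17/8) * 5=85/8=10.62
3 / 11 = 0.27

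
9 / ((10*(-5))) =-9 / 50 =-0.18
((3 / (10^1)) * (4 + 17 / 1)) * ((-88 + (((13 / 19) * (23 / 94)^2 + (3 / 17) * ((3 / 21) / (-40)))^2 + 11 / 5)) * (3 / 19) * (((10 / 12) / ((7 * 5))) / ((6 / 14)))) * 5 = -23.71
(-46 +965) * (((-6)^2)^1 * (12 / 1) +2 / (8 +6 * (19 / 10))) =38518966 / 97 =397102.74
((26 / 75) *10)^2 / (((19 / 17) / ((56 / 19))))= 2574208 / 81225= 31.69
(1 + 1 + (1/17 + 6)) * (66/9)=3014/51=59.10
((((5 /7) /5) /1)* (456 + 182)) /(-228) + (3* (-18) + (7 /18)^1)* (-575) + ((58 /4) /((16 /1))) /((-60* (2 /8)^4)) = 184470403 /5985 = 30822.12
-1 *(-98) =98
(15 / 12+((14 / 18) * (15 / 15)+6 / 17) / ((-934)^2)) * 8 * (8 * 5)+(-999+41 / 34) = -39893902645 / 66735234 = -597.79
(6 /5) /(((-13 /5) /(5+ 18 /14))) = -2.90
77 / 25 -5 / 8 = 491 / 200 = 2.46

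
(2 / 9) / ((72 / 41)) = 41 / 324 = 0.13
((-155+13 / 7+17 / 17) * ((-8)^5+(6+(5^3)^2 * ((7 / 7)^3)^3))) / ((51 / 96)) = 584028960 / 119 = 4907806.39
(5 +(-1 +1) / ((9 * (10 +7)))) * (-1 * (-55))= 275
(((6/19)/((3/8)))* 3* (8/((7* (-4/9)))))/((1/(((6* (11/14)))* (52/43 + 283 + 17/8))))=-351050436/40033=-8769.03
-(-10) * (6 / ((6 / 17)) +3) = 200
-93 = -93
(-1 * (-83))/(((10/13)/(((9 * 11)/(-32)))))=-333.82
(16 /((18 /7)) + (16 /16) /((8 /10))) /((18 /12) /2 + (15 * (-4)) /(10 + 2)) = -269 /153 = -1.76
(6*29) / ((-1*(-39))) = 58 / 13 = 4.46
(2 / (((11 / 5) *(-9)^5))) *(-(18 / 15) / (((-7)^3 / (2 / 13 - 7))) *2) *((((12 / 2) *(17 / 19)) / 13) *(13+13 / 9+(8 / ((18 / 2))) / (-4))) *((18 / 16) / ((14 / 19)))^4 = 10377667 / 440918333856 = 0.00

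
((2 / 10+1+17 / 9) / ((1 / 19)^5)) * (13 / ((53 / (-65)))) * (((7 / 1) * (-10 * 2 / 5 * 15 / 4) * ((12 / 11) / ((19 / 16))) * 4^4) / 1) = 1755512363171840 / 583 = 3011170434257.02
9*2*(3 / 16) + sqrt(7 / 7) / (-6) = 77 / 24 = 3.21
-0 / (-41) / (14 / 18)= 0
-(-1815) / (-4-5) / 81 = -605 / 243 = -2.49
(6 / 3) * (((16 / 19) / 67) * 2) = 64 / 1273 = 0.05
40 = 40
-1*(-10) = 10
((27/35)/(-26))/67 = -27/60970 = -0.00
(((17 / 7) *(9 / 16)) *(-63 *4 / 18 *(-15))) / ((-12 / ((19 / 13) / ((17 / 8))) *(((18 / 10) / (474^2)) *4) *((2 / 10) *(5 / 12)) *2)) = -80040825 / 26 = -3078493.27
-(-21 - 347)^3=49836032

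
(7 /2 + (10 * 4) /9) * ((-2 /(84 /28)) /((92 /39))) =-1859 /828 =-2.25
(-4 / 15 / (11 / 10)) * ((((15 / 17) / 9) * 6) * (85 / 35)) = -80 / 231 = -0.35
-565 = -565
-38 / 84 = -19 / 42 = -0.45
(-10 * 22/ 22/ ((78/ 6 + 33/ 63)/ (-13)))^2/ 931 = 38025/ 383116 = 0.10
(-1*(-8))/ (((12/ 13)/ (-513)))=-4446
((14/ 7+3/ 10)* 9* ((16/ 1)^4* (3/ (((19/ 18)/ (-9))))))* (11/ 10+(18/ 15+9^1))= -186253737984/ 475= -392113132.60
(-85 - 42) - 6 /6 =-128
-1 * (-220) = 220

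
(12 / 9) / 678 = 2 / 1017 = 0.00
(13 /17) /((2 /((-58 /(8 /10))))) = -1885 /68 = -27.72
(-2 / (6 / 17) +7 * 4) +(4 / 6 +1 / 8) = 185 / 8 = 23.12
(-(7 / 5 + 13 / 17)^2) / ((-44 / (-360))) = -38.34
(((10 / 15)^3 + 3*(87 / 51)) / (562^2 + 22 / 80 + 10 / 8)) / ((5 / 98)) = 1948240 / 5798923839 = 0.00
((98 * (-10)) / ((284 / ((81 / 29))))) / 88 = -19845 / 181192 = -0.11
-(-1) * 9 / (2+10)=3 / 4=0.75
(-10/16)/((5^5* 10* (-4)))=1/200000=0.00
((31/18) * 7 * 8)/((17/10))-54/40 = 169469/3060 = 55.38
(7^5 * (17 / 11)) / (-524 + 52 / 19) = -5428661 / 108944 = -49.83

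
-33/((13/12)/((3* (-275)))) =326700/13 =25130.77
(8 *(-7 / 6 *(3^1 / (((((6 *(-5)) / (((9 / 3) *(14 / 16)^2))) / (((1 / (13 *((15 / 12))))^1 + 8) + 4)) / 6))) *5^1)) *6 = 302526 / 65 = 4654.25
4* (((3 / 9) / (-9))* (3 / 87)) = -4 / 783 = -0.01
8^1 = 8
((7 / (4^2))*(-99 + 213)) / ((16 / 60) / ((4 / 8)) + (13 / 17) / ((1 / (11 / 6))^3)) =915705 / 96307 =9.51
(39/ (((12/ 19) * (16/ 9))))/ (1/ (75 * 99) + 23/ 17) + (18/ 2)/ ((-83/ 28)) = 20535115149/ 907247104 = 22.63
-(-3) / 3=1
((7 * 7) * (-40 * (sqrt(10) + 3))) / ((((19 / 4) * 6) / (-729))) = 308944.17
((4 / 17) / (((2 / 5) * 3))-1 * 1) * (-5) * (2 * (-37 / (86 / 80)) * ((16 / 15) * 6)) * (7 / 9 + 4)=-3883520 / 459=-8460.83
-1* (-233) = 233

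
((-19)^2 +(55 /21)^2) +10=166636 /441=377.86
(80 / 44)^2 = 400 / 121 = 3.31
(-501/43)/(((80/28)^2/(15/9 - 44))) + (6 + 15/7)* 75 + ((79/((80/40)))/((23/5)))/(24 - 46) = 20431696311/30461200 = 670.74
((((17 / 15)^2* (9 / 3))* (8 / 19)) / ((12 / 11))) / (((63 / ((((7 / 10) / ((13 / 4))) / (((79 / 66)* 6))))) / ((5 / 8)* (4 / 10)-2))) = -0.00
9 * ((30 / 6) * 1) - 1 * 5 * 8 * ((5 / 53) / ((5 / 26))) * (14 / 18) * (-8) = 79705 / 477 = 167.10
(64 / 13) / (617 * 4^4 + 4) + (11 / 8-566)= -2318833441 / 4106856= -564.62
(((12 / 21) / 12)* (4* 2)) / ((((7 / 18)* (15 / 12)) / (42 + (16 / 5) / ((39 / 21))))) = 11136 / 325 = 34.26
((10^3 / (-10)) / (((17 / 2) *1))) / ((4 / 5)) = -250 / 17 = -14.71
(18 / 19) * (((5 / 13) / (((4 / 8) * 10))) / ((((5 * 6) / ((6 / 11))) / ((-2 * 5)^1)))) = -36 / 2717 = -0.01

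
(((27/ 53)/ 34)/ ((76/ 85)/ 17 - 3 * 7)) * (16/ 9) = -2040/ 1604257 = -0.00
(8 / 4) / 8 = 1 / 4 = 0.25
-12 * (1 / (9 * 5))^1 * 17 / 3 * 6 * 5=-136 / 3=-45.33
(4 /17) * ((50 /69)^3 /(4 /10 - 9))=-2500000 /240140079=-0.01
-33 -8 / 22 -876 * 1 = -10003 / 11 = -909.36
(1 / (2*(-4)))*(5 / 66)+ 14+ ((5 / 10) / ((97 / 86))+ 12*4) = 3197611 / 51216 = 62.43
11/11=1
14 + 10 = 24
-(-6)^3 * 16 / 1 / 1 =3456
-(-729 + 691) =38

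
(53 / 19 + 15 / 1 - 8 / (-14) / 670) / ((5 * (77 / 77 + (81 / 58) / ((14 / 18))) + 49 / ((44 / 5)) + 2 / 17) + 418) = 17194120416 / 422996265365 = 0.04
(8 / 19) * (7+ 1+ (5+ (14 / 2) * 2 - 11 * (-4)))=568 / 19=29.89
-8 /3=-2.67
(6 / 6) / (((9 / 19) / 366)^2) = 5373124 / 9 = 597013.78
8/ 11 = 0.73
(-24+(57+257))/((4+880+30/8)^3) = 18560/44776693151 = 0.00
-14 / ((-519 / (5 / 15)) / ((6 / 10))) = 14 / 2595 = 0.01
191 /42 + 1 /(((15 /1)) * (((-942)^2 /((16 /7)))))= 4.55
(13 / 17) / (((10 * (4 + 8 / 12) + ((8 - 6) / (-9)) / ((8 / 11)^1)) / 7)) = 3276 / 28373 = 0.12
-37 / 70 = -0.53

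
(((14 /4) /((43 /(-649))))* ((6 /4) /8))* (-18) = 122661 /688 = 178.29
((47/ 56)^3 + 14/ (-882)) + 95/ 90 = 2577671/ 1580544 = 1.63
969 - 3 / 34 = 32943 / 34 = 968.91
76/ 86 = 38/ 43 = 0.88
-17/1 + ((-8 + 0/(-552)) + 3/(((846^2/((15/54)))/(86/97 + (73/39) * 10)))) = -101533168345/4061330442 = -25.00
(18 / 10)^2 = 81 / 25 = 3.24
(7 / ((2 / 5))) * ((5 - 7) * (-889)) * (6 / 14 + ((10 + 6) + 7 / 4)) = 2262505 / 4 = 565626.25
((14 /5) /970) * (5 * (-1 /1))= -0.01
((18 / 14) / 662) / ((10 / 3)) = 27 / 46340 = 0.00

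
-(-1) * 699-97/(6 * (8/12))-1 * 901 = -905/4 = -226.25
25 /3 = 8.33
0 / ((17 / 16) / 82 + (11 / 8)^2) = 0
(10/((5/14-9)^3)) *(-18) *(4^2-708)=-192.93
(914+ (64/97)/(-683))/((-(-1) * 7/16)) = 2089.14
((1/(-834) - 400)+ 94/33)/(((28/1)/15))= -2602485/12232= -212.76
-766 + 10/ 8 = -3059/ 4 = -764.75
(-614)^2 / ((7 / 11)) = 4146956 / 7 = 592422.29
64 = 64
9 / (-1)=-9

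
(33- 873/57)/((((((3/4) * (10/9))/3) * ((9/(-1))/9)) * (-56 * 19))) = 108/1805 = 0.06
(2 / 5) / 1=2 / 5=0.40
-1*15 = -15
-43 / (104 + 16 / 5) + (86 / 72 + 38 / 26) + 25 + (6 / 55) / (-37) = 3477859973 / 127618920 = 27.25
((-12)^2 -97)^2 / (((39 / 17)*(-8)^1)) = -37553 / 312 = -120.36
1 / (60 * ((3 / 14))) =7 / 90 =0.08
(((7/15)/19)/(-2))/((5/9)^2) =-189/4750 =-0.04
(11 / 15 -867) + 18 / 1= -12724 / 15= -848.27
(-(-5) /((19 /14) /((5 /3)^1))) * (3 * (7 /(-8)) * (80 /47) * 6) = -147000 /893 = -164.61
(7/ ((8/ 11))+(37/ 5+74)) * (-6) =-10923/ 20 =-546.15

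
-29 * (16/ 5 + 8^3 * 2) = -148944/ 5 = -29788.80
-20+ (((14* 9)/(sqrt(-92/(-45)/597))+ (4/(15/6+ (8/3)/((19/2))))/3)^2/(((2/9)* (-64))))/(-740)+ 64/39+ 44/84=32319* sqrt(68655)/43162720+ 8420160819049563/19921839741440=422.86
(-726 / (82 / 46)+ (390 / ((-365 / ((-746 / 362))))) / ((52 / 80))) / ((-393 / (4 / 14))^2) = -41675336 / 195230280273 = -0.00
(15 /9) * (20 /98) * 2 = 100 /147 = 0.68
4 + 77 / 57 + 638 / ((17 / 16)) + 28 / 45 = 8814659 / 14535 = 606.44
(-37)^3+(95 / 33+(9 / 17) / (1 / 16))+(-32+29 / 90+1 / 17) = -852831127 / 16830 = -50673.27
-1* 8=-8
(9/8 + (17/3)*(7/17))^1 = 83/24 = 3.46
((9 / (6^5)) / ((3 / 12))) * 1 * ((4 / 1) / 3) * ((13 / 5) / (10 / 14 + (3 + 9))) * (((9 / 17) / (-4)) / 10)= -0.00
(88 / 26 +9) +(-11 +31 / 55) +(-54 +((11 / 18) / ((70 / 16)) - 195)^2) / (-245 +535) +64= 809372341223 / 4114860750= 196.69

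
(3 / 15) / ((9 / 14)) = 14 / 45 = 0.31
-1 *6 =-6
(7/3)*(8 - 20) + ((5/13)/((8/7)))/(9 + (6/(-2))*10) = -8741/312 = -28.02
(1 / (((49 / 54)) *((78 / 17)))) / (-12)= -51 / 2548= -0.02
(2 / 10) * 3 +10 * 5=253 / 5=50.60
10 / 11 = 0.91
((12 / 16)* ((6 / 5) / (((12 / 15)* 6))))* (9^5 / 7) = 177147 / 112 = 1581.67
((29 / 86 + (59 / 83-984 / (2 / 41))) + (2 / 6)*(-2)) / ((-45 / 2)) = 431955041 / 481815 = 896.52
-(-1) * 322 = 322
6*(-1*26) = -156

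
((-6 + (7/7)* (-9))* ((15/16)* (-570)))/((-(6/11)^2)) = -862125/32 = -26941.41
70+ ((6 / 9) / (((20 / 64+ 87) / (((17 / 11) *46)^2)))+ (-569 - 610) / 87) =1397634979 / 14706219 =95.04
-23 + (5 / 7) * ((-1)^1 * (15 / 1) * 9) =-119.43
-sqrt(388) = -2* sqrt(97) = -19.70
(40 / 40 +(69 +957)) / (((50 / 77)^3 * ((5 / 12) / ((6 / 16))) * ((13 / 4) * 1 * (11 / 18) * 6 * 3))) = 29508633 / 312500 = 94.43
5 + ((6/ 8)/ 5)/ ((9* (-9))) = 2699/ 540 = 5.00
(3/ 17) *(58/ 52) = 87/ 442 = 0.20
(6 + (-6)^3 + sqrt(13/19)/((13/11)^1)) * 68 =-14280 + 748 * sqrt(247)/247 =-14232.41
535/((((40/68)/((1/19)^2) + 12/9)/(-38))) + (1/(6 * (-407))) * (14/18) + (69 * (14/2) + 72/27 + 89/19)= 899265006053/2275404318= 395.21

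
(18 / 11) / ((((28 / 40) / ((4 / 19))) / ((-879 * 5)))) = -3164400 / 1463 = -2162.95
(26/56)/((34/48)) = 78/119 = 0.66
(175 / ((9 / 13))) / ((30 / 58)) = 13195 / 27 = 488.70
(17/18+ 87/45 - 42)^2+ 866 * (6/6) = 2396.55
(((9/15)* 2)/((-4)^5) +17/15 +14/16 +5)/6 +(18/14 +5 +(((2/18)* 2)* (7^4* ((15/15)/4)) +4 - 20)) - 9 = 7473229/64512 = 115.84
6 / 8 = 3 / 4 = 0.75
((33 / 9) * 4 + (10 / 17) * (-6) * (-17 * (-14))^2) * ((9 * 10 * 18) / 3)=-107948880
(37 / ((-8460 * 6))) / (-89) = 0.00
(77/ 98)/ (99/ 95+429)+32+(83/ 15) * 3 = 12635503/ 259980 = 48.60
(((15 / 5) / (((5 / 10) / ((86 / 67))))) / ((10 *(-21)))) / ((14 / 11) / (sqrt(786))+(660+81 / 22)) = -986969196 / 17861088080395+344 *sqrt(786) / 2551584011485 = -0.00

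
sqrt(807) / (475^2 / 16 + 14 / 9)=0.00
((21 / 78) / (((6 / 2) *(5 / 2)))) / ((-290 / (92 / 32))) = -161 / 452400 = -0.00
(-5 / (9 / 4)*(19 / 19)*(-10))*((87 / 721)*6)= 11600 / 721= 16.09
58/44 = 29/22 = 1.32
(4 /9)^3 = 64 /729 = 0.09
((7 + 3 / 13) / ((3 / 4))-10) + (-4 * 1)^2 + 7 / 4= 2713 / 156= 17.39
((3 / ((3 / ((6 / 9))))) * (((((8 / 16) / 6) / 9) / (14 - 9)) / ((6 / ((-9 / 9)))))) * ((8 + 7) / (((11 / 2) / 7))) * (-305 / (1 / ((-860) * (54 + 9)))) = -64912.63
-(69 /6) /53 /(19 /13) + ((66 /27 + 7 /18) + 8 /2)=20195 /3021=6.68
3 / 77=0.04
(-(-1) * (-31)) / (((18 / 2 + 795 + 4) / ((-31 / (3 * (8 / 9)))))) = 2883 / 6464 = 0.45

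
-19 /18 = -1.06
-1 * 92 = -92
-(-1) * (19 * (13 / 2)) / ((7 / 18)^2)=40014 / 49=816.61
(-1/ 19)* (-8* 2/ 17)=16/ 323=0.05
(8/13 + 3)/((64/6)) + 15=6381/416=15.34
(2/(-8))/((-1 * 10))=1/40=0.02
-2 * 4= -8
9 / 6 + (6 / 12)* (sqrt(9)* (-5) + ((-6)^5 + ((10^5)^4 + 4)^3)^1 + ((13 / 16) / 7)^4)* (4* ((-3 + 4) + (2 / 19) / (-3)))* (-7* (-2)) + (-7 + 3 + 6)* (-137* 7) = 2884785493333333333679507592533333333347180303701333333310837962967053 / 106774528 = 27017543859649122810259650000000000000000000000000000000000000.00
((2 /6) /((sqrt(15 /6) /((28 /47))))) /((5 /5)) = 0.13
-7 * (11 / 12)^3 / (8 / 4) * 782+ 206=-3286979 / 1728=-1902.19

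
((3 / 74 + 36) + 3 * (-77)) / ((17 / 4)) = -28854 / 629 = -45.87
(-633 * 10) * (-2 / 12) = 1055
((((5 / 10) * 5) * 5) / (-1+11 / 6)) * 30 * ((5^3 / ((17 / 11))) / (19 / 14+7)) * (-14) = -13475000 / 221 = -60972.85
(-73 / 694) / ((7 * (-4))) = 73 / 19432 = 0.00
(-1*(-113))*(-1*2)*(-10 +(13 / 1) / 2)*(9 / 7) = 1017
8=8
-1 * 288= -288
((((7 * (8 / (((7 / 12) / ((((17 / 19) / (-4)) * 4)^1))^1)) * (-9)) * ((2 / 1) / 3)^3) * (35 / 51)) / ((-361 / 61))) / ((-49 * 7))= 78080 / 1008273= 0.08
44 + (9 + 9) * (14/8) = 151/2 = 75.50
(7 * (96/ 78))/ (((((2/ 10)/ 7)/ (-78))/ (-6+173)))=-3927840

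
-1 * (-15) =15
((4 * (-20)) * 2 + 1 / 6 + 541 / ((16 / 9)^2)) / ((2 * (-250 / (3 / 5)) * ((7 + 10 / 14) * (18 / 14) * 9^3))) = -426839 / 226748160000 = -0.00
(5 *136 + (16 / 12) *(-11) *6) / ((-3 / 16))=-9472 / 3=-3157.33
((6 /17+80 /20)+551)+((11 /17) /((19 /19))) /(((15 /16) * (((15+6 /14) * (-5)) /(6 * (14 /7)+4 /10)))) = 95571029 /172125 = 555.24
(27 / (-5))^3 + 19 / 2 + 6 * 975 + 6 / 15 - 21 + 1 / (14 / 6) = 9943263 / 1750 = 5681.86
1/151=0.01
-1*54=-54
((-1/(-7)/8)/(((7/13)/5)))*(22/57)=715/11172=0.06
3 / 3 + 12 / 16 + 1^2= 11 / 4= 2.75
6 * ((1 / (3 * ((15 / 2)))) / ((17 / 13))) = 0.20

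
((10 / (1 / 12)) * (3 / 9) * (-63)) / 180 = -14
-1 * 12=-12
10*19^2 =3610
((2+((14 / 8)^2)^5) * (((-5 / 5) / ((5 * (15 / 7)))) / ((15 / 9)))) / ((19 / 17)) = -33864115719 / 2490368000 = -13.60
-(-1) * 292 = 292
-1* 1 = -1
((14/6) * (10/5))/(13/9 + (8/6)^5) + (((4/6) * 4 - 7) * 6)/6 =-14473/4125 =-3.51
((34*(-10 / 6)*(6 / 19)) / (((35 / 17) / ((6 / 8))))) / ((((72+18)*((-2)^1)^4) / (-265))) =15317 / 12768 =1.20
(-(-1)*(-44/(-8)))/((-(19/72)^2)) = -28512/361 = -78.98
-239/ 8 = -29.88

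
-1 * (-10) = 10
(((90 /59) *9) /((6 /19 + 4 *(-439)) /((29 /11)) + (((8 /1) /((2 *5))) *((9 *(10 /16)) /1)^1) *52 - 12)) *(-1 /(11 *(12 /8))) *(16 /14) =297540 /138911311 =0.00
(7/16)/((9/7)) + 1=1.34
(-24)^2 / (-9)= -64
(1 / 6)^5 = 1 / 7776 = 0.00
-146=-146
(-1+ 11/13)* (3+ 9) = -24/13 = -1.85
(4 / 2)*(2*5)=20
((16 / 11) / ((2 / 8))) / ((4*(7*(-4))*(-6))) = 2 / 231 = 0.01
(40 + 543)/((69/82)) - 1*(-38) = 50428/69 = 730.84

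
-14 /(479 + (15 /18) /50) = -840 /28741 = -0.03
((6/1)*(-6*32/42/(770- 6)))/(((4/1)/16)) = -192/1337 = -0.14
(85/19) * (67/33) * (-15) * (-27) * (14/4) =12875.06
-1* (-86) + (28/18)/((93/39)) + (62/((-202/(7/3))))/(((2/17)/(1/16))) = 77793755/901728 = 86.27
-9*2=-18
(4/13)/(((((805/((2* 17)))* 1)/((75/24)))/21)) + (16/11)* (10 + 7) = 25.58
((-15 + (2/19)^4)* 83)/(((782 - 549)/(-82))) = 13304361994/30364793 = 438.15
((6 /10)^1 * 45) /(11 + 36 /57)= 513 /221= 2.32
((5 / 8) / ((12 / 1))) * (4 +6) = 25 / 48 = 0.52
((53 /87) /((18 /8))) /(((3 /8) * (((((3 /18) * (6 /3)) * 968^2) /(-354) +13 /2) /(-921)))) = 61439296 /80920527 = 0.76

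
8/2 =4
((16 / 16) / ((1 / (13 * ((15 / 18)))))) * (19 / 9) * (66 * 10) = 135850 / 9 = 15094.44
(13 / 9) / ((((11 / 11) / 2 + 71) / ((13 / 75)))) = 26 / 7425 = 0.00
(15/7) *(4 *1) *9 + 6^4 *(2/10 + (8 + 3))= 510732/35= 14592.34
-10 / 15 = -2 / 3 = -0.67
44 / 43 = 1.02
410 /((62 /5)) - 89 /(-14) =39.42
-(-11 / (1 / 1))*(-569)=-6259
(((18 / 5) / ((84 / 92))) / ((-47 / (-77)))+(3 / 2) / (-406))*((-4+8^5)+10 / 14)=282542483583 / 1335740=211525.06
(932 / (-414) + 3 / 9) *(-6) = 794 / 69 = 11.51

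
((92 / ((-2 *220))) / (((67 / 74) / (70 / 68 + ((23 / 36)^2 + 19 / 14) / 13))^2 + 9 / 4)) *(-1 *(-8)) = -549891662100769840 / 938151446354243451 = -0.59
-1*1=-1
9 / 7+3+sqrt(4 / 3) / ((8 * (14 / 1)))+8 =sqrt(3) / 168+86 / 7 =12.30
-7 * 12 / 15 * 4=-22.40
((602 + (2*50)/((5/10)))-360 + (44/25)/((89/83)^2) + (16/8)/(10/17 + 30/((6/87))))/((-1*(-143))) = 130077822416/41938328575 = 3.10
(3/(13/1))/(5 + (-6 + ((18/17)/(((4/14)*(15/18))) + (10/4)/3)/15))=-22950/64441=-0.36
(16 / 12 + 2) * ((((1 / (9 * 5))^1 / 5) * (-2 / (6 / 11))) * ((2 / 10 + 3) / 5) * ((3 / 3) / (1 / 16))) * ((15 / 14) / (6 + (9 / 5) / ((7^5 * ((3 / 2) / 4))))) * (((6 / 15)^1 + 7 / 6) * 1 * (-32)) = 2542217216 / 510536925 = 4.98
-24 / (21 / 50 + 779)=-1200 / 38971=-0.03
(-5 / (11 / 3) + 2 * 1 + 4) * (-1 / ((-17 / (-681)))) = -2043 / 11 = -185.73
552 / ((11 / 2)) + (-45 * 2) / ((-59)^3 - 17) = 113379087 / 1129678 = 100.36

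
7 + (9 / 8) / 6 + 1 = 8.19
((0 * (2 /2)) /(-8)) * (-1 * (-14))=0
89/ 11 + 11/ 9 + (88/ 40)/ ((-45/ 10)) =1456/ 165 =8.82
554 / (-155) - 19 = -3499 / 155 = -22.57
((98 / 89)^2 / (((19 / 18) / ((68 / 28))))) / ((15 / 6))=839664 / 752495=1.12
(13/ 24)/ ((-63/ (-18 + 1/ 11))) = 2561/ 16632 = 0.15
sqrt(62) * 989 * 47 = 46483 * sqrt(62) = 366007.51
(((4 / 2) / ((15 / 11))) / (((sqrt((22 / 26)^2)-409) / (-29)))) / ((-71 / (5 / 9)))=-4147 / 5085801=-0.00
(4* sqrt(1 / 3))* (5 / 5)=4* sqrt(3) / 3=2.31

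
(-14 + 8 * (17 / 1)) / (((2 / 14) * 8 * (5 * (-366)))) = -7 / 120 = -0.06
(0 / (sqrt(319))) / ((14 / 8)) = 0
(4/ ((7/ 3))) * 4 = 48/ 7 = 6.86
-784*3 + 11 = -2341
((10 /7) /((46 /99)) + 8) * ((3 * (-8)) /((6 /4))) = -28528 /161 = -177.19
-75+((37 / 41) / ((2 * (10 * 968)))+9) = -52388123 / 793760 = -66.00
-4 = -4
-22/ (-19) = 22/ 19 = 1.16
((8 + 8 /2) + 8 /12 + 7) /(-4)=-59 /12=-4.92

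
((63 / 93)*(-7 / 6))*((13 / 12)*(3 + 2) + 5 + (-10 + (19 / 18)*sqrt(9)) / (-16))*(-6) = 51009 / 992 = 51.42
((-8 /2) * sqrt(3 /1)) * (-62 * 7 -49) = 1932 * sqrt(3) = 3346.32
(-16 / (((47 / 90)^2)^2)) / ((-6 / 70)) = 12247200000 / 4879681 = 2509.84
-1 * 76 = -76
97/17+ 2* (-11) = -277/17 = -16.29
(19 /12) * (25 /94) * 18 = 1425 /188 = 7.58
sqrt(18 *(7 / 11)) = 3 *sqrt(154) / 11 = 3.38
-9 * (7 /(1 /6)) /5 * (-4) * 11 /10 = 8316 /25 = 332.64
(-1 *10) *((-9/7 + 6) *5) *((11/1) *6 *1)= -108900/7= -15557.14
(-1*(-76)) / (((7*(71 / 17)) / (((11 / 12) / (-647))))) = -3553 / 964677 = -0.00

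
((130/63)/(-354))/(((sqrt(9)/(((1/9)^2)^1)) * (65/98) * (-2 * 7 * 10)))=1/3870990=0.00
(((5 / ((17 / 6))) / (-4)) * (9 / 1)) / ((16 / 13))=-1755 / 544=-3.23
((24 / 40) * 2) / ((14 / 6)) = 18 / 35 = 0.51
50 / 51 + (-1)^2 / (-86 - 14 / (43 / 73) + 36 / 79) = 18393353 / 18937932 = 0.97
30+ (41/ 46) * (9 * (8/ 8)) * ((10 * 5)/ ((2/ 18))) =83715/ 23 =3639.78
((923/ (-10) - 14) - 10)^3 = -1573037747/ 1000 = -1573037.75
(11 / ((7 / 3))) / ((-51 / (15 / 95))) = -33 / 2261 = -0.01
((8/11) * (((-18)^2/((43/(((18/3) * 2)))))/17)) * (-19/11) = -590976/88451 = -6.68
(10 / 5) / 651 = 2 / 651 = 0.00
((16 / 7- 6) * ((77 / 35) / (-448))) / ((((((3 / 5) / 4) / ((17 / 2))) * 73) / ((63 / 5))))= 7293 / 40880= 0.18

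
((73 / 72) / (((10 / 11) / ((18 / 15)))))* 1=803 / 600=1.34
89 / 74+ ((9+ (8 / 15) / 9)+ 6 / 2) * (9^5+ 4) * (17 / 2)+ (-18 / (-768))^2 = 495378371841947 / 81838080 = 6053152.42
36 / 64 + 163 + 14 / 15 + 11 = 42119 / 240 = 175.50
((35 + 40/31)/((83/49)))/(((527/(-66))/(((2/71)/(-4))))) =0.02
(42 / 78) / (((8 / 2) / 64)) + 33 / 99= 349 / 39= 8.95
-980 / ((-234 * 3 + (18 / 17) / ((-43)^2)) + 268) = 7701085 / 3410476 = 2.26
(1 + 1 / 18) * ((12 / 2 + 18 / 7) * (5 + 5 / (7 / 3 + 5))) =11875 / 231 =51.41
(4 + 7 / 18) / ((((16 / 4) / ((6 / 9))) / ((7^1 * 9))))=46.08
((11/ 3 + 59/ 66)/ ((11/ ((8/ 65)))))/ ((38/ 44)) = 2408/ 40755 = 0.06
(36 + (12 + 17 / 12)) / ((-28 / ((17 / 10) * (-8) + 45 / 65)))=22.78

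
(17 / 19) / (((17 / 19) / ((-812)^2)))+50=659394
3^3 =27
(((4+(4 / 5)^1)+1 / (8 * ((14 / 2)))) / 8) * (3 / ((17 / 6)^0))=4047 / 2240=1.81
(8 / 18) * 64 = 256 / 9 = 28.44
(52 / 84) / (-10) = -13 / 210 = -0.06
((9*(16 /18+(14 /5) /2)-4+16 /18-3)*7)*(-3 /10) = -30.43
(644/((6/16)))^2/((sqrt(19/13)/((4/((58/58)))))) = 106172416* sqrt(247)/171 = 9758073.08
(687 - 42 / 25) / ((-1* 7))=-17133 / 175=-97.90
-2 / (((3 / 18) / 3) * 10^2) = -9 / 25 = -0.36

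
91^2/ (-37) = -8281/ 37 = -223.81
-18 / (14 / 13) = -16.71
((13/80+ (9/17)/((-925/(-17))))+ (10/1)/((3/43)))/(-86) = -1.67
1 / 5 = 0.20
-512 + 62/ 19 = -9666/ 19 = -508.74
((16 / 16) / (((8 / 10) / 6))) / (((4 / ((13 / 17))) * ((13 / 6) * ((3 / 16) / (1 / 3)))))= 20 / 17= 1.18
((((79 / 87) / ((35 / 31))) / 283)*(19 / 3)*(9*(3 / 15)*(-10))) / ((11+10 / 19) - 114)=1768178 / 559266015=0.00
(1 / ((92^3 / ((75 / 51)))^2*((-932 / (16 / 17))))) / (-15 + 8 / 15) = 9375 / 37655584372593230848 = 0.00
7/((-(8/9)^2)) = -567/64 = -8.86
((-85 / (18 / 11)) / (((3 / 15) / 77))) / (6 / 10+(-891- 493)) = 1799875 / 124506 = 14.46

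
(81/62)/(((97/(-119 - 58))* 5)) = -14337/30070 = -0.48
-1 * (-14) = 14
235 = 235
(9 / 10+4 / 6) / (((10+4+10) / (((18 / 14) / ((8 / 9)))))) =423 / 4480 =0.09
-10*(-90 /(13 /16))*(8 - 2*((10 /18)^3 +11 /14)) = 49688000 /7371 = 6741.01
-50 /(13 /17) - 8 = -954 /13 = -73.38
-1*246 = -246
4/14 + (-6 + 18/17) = -554/119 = -4.66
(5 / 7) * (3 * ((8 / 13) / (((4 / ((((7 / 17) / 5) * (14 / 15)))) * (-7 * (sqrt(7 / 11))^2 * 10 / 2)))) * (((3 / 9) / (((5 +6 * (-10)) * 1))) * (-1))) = -0.00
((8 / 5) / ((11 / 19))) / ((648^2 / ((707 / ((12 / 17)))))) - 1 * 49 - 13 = -2147580599 / 34642080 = -61.99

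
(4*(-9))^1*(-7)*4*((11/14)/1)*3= 2376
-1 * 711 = -711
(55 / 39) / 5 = 11 / 39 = 0.28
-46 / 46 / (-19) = 1 / 19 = 0.05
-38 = -38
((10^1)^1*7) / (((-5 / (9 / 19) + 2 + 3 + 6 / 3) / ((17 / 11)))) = -5355 / 176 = -30.43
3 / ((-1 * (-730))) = 3 / 730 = 0.00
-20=-20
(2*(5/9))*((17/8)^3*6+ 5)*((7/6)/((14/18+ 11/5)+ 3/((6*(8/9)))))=2803325/122352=22.91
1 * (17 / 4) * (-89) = -1513 / 4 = -378.25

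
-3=-3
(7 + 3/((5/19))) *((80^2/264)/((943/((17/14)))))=5440/9471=0.57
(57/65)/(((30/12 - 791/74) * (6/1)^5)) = -703/51049440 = -0.00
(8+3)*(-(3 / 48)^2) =-0.04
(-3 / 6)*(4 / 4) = -1 / 2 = -0.50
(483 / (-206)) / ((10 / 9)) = -4347 / 2060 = -2.11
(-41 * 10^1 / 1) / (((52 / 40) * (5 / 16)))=-13120 / 13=-1009.23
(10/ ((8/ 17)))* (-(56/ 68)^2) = -245/ 17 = -14.41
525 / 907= 0.58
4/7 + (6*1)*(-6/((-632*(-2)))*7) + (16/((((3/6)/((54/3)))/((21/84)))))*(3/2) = 478615/2212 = 216.37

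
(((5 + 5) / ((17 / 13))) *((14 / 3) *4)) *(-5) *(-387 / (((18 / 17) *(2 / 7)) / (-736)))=-2015977600 / 3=-671992533.33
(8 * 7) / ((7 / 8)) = 64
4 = 4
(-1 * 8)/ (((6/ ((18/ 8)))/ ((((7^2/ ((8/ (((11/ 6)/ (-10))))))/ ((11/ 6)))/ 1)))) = 147/ 80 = 1.84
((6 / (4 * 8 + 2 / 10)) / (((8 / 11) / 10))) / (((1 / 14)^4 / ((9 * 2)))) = 40748400 / 23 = 1771669.57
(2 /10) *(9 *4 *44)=1584 /5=316.80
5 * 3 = 15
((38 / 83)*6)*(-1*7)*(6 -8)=3192 / 83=38.46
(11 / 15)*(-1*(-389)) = 4279 / 15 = 285.27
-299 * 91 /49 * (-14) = 7774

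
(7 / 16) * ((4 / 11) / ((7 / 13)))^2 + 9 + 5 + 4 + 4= 18803 / 847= 22.20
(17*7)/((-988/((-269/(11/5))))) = 160055/10868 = 14.73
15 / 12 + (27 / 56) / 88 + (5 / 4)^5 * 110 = 13283871 / 39424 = 336.95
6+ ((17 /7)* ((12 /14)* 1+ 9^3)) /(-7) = -247.22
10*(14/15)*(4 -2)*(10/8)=70/3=23.33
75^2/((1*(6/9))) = 16875/2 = 8437.50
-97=-97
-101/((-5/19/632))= 1212808/5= 242561.60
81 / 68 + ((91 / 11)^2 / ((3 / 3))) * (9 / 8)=1286595 / 16456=78.18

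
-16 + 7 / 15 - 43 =-878 / 15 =-58.53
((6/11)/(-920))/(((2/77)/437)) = -399/40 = -9.98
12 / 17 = 0.71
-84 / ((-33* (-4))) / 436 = -7 / 4796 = -0.00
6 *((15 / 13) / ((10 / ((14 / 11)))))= 126 / 143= 0.88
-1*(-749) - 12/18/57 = 128077/171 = 748.99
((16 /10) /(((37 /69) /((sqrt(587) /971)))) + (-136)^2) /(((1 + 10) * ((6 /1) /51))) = 4692 * sqrt(587) /1975985 + 157216 /11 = 14292.42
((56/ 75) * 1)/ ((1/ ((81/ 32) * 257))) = 48573/ 100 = 485.73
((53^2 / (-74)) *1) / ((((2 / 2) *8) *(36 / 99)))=-30899 / 2368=-13.05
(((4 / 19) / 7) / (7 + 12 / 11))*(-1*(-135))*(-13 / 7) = -77220 / 82859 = -0.93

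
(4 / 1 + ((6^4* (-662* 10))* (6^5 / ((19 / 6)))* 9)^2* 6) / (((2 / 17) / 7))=4633340545435102918528290718 / 361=12834738353005825259081140.00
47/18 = 2.61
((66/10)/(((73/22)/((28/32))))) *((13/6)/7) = 1573/2920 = 0.54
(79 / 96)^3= 493039 / 884736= 0.56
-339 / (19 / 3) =-1017 / 19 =-53.53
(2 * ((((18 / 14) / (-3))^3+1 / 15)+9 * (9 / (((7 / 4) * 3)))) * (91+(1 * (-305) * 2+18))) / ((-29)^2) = -26492212 / 1442315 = -18.37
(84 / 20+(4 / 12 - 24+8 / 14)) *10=-3968 / 21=-188.95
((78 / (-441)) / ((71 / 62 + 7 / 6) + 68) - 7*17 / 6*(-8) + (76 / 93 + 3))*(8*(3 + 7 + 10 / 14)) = 74487010200 / 5348399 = 13926.97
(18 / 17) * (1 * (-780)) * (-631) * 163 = 1444056120 / 17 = 84944477.65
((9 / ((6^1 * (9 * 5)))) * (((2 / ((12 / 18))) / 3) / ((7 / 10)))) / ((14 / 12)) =2 / 49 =0.04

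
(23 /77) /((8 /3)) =69 /616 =0.11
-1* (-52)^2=-2704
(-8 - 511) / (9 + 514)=-519 / 523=-0.99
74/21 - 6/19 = 1280/399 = 3.21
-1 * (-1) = 1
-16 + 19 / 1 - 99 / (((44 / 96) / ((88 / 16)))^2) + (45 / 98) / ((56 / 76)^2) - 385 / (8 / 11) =-141961807 / 9604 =-14781.53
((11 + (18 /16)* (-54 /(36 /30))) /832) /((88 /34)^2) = -91613 /12886016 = -0.01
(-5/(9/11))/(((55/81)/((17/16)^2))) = -2601/256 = -10.16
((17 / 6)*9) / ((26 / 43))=42.17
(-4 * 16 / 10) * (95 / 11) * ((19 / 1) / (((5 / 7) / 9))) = -13232.29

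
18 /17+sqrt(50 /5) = 18 /17+sqrt(10) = 4.22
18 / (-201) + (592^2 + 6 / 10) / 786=117382061 / 263310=445.79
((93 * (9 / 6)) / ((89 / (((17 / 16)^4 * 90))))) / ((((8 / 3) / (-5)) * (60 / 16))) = -1048606155 / 11665408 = -89.89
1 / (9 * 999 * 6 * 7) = 1 / 377622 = 0.00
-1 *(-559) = 559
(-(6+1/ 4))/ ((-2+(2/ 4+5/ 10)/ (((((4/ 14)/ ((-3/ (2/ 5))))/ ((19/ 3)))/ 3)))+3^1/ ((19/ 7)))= 475/ 37973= 0.01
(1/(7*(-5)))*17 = -17/35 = -0.49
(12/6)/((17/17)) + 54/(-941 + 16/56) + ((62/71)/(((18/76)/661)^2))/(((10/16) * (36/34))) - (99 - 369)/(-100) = 2335421092848077/227222010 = 10278146.44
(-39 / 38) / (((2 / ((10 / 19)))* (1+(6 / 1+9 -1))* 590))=-13 / 425980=-0.00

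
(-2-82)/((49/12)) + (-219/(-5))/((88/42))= 513/1540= 0.33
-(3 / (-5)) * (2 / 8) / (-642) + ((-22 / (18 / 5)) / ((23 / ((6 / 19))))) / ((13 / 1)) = -487843 / 72944040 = -0.01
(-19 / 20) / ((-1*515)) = 19 / 10300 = 0.00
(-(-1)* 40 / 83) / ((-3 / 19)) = -760 / 249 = -3.05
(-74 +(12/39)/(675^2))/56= -219155623/165847500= -1.32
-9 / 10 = -0.90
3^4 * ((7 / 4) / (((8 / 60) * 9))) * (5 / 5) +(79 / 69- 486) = -202435 / 552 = -366.73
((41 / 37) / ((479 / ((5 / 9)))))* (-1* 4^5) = -209920 / 159507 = -1.32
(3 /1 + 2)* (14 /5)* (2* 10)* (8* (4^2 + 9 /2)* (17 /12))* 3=195160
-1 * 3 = -3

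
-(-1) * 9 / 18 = 1 / 2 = 0.50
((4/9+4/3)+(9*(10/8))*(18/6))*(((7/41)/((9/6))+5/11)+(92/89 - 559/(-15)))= 1662862433/1204170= 1380.92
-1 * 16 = -16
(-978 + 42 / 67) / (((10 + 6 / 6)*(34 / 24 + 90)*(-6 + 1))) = 785808 / 4042445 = 0.19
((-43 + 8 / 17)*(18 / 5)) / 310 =-6507 / 13175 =-0.49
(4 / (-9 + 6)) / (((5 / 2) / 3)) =-8 / 5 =-1.60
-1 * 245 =-245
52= 52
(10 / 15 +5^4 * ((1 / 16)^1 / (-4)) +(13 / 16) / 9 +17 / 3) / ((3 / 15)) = -9625 / 576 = -16.71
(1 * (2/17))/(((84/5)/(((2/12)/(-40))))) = -1/34272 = -0.00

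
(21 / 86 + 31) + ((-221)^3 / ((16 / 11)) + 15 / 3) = -5105471317 / 688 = -7420743.19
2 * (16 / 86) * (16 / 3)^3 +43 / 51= 1130753 / 19737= 57.29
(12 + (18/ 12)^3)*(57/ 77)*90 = 315495/ 308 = 1024.33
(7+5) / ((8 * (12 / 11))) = 11 / 8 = 1.38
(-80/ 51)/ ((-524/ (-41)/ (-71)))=58220/ 6681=8.71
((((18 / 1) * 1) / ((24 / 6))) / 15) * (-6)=-9 / 5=-1.80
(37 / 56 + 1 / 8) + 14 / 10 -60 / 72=142 / 105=1.35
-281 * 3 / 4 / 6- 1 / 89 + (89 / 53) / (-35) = -46469903 / 1320760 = -35.18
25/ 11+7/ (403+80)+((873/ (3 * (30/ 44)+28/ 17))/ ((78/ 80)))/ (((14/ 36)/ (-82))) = -4876781389384/ 95384289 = -51127.72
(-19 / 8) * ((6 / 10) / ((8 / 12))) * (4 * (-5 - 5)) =171 / 2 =85.50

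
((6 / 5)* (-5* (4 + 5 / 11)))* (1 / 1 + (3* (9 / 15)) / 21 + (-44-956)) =1468404 / 55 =26698.25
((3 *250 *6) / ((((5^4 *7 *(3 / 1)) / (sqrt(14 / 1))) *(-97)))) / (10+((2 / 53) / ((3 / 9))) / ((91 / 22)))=-4134 *sqrt(14) / 11727785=-0.00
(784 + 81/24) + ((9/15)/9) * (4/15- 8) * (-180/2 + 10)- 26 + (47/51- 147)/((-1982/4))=4869610721/6064920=802.91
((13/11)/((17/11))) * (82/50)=533/425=1.25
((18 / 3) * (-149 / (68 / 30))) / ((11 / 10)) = -67050 / 187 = -358.56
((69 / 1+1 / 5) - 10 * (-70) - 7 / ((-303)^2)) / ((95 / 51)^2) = 102045142531 / 460320125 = 221.68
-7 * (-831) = 5817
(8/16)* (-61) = -61/2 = -30.50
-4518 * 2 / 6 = -1506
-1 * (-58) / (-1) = -58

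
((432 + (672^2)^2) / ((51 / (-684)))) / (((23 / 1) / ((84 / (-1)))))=3905631152914176 / 391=9988826478041.37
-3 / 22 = -0.14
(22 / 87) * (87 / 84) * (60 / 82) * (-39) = -7.47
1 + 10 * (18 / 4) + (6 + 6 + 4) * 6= 142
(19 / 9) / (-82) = -19 / 738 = -0.03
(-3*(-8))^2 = 576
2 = 2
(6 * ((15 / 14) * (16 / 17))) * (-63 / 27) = -240 / 17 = -14.12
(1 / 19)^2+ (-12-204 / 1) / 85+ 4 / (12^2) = -2.51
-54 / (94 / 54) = -1458 / 47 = -31.02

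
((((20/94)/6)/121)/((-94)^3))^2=25/200805723656549453376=0.00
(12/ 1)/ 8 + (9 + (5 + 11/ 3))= 115/ 6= 19.17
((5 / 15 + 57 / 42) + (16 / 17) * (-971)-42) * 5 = -3406465 / 714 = -4770.96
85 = 85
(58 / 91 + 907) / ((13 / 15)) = 1238925 / 1183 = 1047.27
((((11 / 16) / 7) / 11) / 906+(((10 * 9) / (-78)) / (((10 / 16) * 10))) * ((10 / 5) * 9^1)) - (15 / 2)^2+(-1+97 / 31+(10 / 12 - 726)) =-53339114099 / 68155360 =-782.61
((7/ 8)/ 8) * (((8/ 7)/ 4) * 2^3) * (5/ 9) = 5/ 36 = 0.14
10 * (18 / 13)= 180 / 13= 13.85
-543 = -543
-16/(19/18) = -288/19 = -15.16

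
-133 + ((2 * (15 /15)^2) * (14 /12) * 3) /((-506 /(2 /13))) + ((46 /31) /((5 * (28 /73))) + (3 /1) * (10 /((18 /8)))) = -2545708547 /21411390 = -118.90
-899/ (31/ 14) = -406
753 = 753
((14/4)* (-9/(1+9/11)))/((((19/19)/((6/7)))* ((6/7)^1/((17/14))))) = -1683/80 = -21.04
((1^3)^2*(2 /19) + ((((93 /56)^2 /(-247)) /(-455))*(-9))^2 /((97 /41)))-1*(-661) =7965465423815495925321 /12048709740289331200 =661.11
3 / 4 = 0.75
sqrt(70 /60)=sqrt(42) /6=1.08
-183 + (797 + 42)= 656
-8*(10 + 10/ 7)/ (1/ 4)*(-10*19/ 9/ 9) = 486400/ 567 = 857.85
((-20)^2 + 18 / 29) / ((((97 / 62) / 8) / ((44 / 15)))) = 253551232 / 42195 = 6009.04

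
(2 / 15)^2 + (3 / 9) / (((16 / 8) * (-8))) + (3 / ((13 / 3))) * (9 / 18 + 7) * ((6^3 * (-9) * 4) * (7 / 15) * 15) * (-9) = 119042783857 / 46800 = 2543649.23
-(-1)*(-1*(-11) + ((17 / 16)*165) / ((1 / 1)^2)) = 186.31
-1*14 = -14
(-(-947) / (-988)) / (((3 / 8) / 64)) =-121216 / 741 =-163.58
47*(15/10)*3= 423/2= 211.50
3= 3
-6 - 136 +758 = 616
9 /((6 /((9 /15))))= 9 /10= 0.90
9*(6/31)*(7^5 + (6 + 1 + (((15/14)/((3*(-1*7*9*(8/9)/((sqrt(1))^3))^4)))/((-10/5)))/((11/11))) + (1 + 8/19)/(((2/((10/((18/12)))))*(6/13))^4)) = 26292172626978259/729857286144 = 36023.72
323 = 323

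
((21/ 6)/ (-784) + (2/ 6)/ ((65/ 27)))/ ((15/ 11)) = 21461/ 218400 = 0.10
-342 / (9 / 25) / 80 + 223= 1689 / 8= 211.12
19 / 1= 19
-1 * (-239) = 239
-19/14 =-1.36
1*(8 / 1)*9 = 72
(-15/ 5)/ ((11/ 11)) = -3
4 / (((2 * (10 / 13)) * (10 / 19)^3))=89167 / 5000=17.83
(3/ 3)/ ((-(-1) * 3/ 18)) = 6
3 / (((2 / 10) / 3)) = 45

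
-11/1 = -11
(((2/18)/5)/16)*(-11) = -0.02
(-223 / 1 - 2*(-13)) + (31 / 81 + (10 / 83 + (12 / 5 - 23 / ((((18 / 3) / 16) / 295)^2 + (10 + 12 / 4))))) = -476715918620276 / 2433887654535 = -195.87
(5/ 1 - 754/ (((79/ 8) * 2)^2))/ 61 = 19141/ 380701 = 0.05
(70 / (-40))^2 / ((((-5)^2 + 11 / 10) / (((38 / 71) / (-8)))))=-4655 / 592992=-0.01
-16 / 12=-4 / 3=-1.33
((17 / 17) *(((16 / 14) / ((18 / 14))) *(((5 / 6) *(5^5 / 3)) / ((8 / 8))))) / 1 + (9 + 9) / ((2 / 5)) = 66145 / 81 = 816.60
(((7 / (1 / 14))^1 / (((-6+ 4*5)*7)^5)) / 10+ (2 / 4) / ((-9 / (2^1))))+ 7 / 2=3.39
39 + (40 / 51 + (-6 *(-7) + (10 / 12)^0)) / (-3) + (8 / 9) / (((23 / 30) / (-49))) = -114038 / 3519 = -32.41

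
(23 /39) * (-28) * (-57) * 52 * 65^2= 206788400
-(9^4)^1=-6561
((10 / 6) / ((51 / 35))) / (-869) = -175 / 132957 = -0.00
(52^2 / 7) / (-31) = -2704 / 217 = -12.46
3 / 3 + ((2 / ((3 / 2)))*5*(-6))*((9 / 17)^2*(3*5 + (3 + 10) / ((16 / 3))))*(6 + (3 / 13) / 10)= -17679989 / 15028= -1176.47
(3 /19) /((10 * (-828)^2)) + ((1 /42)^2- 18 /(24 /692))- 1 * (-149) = -787209195431 /2127595680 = -370.00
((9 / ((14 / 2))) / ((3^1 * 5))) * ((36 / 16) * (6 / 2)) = 81 / 140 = 0.58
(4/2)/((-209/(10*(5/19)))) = -100/3971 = -0.03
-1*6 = -6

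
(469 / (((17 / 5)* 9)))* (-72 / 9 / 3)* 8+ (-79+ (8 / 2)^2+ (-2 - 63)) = -208832 / 459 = -454.97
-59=-59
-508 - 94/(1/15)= -1918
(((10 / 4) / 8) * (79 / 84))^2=156025 / 1806336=0.09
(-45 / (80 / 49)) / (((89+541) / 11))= -77 / 160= -0.48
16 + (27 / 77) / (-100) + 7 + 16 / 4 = 207873 / 7700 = 27.00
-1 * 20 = -20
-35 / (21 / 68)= -340 / 3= -113.33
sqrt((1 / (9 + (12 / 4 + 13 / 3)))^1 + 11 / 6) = sqrt(3342) / 42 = 1.38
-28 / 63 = -0.44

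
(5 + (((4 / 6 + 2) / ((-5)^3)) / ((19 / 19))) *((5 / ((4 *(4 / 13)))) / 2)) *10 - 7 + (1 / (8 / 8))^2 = 1307 / 30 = 43.57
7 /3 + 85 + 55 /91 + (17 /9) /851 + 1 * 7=66170201 /696969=94.94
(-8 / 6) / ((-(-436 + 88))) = -1 / 261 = -0.00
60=60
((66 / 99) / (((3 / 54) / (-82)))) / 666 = -164 / 111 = -1.48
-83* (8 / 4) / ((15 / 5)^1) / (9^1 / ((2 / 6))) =-166 / 81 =-2.05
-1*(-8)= 8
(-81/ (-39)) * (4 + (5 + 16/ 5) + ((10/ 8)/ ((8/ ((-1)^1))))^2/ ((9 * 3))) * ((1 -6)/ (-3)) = 1686653/ 39936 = 42.23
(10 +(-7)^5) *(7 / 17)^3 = -5761371 / 4913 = -1172.68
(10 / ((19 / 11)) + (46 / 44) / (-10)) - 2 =15403 / 4180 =3.68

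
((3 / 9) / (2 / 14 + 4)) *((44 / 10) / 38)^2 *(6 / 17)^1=1694 / 4449325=0.00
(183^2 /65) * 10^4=66978000 /13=5152153.85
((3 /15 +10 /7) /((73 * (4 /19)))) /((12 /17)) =6137 /40880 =0.15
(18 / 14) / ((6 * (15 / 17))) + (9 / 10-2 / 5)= 26 / 35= 0.74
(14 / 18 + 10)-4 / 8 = 185 / 18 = 10.28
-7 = -7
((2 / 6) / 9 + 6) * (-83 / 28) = -13529 / 756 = -17.90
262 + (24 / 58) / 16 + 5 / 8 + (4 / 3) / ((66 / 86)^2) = 200790517 / 757944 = 264.91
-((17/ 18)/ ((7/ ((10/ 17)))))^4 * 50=-31250/ 15752961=-0.00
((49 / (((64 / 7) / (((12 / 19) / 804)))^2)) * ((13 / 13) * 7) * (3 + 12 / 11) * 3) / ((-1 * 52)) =-2268945 / 3796756840448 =-0.00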